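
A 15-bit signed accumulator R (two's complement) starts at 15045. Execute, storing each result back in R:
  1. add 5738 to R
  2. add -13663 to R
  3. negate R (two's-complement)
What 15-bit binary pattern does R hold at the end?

110010000110000

Start: R = 15045 = 011101011000101.
R = 15045 + 5738 = 20783; wraps to -11985 = 101000100101111
R = -11985 + (-13663) = -25648; wraps to 7120 = 001101111010000
R = −(7120) = -7120 = 110010000110000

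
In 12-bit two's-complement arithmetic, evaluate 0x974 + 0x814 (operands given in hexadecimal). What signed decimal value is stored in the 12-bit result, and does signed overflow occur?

392; overflow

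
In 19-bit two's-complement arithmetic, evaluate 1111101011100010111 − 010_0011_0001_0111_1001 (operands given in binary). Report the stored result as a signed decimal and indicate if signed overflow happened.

-154210; no overflow

1111101011100010111 = -10473 (signed)
010_0011_0001_0111_1001 → 0100011000101111001 = 143737 (signed)
Subtract via negate-and-add: invert 0100011000101111001 + 1 = 1011100111010000111 (i.e. -143737).
  1111101011100010111
+ 1011100111010000111
= 1011010010110011110  (discard carry-out 1)
Result 1011010010110011110: MSB = 1 → 370078 − 524288 = -154210.
Both addends (after negating the subtrahend) are negative and so is the stored result: no signed overflow.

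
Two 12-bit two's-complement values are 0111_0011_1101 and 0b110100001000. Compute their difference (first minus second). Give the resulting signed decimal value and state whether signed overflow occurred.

-1483; overflow

0111_0011_1101 → 011100111101 = 1853 (signed)
0b110100001000 → 110100001000 = -760 (signed)
Subtract via negate-and-add: invert 110100001000 + 1 = 001011111000 (i.e. 760).
  011100111101
+ 001011111000
= 101000110101
Result 101000110101: MSB = 1 → 2613 − 4096 = -1483.
Both addends (after negating the subtrahend) are non-negative but the stored result is negative: signed overflow. The true value 1853 − (-760) = 2613 lies outside [-2048, 2047].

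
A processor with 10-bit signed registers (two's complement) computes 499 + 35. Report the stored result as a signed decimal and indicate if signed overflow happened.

499 → 0111110011
35 → 0000100011
  0111110011
+ 0000100011
= 1000010110
Result 1000010110: MSB = 1 → 534 − 1024 = -490.
Both addends are non-negative but the stored result is negative: signed overflow. The true value 499 + 35 = 534 lies outside [-512, 511].

-490; overflow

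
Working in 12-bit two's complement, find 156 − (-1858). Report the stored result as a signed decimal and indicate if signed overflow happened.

2014; no overflow

156 → 000010011100
-1858 → 100010111110
Subtract via negate-and-add: invert 100010111110 + 1 = 011101000010 (i.e. 1858).
  000010011100
+ 011101000010
= 011111011110
Result 011111011110: MSB = 0 → value 2014.
Both addends (after negating the subtrahend) are non-negative and so is the stored result: no signed overflow.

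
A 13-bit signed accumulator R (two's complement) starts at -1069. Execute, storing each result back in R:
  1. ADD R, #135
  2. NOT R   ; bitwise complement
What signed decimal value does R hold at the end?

Start: R = -1069 = 1101111010011.
R = -1069 + 135 = -934 = 1110001011010
R = NOT 1110001011010 = 0001110100101 = 933

933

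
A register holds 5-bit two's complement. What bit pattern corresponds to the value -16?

10000

|-16| = 16 = 10000 in 5 bits.
Invert the bits: 01111. Add 1: 10000.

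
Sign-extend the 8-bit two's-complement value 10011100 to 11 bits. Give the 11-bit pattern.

MSB of 10011100 is 1; replicate it into the new high bits.
111|10011100 → 11110011100 (still -100).

11110011100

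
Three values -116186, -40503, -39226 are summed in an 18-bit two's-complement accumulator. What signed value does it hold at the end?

66229

-116186 + (-40503) = -156689 → wraps to 105455 (011001101111101111)
105455 + (-39226) = 66229 (010000001010110101)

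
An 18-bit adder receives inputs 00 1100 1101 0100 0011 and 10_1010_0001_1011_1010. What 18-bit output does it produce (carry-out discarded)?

110110111011111101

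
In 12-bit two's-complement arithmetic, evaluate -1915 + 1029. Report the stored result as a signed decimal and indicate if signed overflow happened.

-886; no overflow

-1915 → 100010000101
1029 → 010000000101
  100010000101
+ 010000000101
= 110010001010
Result 110010001010: MSB = 1 → 3210 − 4096 = -886.
Addends have opposite signs, so signed overflow cannot occur.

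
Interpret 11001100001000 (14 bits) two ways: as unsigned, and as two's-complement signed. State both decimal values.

unsigned = 13064, signed = -3320

Unsigned: 11001100001000 = 13064.
Signed: MSB=1 → 13064 − 16384 = -3320.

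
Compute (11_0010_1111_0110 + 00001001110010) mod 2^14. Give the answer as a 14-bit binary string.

  11001011110110
+ 00001001110010
= 11010101101000

11010101101000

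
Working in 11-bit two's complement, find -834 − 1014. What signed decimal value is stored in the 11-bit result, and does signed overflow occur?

-834 → 10010111110
1014 → 01111110110
Subtract via negate-and-add: invert 01111110110 + 1 = 10000001010 (i.e. -1014).
  10010111110
+ 10000001010
= 00011001000  (discard carry-out 1)
Result 00011001000: MSB = 0 → value 200.
Both addends (after negating the subtrahend) are negative but the stored result is non-negative: signed overflow. The true value -834 − 1014 = -1848 lies outside [-1024, 1023].

200; overflow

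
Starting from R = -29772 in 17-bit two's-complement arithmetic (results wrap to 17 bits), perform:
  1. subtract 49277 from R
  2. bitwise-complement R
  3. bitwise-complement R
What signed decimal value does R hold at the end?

52023

Start: R = -29772 = 11000101110110100.
R = -29772 − 49277 = -79049; wraps to 52023 = 01100101100110111
R = NOT 01100101100110111 = 10011010011001000 = -52024
R = NOT 10011010011001000 = 01100101100110111 = 52023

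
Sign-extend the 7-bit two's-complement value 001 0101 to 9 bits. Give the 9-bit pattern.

MSB of 0010101 is 0; replicate it into the new high bits.
00|0010101 → 000010101 (still 21).

000010101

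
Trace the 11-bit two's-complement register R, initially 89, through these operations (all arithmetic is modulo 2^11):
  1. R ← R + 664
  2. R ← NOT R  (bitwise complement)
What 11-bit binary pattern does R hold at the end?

10100001110

Start: R = 89 = 00001011001.
R = 89 + 664 = 753 = 01011110001
R = NOT 01011110001 = 10100001110 = -754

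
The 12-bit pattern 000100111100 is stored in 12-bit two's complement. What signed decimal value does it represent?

MSB is 0, so the value is non-negative: 000100111100 = 316.

316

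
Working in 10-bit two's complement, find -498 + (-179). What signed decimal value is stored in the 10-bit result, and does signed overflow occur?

-498 → 1000001110
-179 → 1101001101
  1000001110
+ 1101001101
= 0101011011  (discard carry-out 1)
Result 0101011011: MSB = 0 → value 347.
Both addends are negative but the stored result is non-negative: signed overflow. The true value -498 + (-179) = -677 lies outside [-512, 511].

347; overflow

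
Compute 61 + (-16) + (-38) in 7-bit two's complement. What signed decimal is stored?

61 + (-16) = 45 (0101101)
45 + (-38) = 7 (0000111)

7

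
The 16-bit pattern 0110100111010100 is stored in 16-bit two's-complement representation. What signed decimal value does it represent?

27092

MSB is 0, so the value is non-negative: 0110100111010100 = 27092.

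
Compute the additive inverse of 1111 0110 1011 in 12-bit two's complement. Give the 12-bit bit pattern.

Invert: 000010010100. Add 1: 000010010101.
Check: 111101101011 = -149, 000010010101 = 149.

000010010101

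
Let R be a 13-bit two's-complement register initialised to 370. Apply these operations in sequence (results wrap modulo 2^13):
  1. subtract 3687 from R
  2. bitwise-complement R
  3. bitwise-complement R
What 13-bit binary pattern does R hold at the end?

Start: R = 370 = 0000101110010.
R = 370 − 3687 = -3317 = 1001100001011
R = NOT 1001100001011 = 0110011110100 = 3316
R = NOT 0110011110100 = 1001100001011 = -3317

1001100001011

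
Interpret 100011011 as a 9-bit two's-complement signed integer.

-229

MSB is 1, so the value is negative.
Unsigned reading: 283. Subtract 2^9 = 512: 283 − 512 = -229.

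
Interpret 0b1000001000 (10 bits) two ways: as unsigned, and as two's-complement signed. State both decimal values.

unsigned = 520, signed = -504

Unsigned: 1000001000 = 520.
Signed: MSB=1 → 520 − 1024 = -504.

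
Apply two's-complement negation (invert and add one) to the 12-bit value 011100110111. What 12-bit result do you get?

100011001001

Invert: 100011001000. Add 1: 100011001001.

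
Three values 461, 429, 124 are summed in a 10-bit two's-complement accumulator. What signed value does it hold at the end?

461 + 429 = 890 → wraps to -134 (1101111010)
-134 + 124 = -10 (1111110110)

-10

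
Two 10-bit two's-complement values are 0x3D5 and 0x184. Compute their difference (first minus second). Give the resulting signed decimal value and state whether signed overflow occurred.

0x3D5 = 1111010101 = -43 (signed)
0x184 = 0110000100 = 388 (signed)
Subtract via negate-and-add: invert 0110000100 + 1 = 1001111100 (i.e. -388).
  1111010101
+ 1001111100
= 1001010001  (discard carry-out 1)
Result 1001010001: MSB = 1 → 593 − 1024 = -431.
Both addends (after negating the subtrahend) are negative and so is the stored result: no signed overflow.

-431; no overflow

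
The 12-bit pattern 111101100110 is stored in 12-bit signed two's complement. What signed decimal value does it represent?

-154

MSB is 1, so the value is negative.
Unsigned reading: 3942. Subtract 2^12 = 4096: 3942 − 4096 = -154.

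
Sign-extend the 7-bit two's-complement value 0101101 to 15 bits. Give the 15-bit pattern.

000000000101101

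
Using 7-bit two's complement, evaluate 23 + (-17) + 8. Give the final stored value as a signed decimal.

14

23 + (-17) = 6 (0000110)
6 + 8 = 14 (0001110)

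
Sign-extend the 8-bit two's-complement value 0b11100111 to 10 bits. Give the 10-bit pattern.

1111100111

MSB of 11100111 is 1; replicate it into the new high bits.
11|11100111 → 1111100111 (still -25).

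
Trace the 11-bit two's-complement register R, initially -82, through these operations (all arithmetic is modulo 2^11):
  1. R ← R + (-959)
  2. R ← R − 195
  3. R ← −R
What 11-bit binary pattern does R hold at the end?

10011010100

Start: R = -82 = 11110101110.
R = -82 + (-959) = -1041; wraps to 1007 = 01111101111
R = 1007 − 195 = 812 = 01100101100
R = −(812) = -812 = 10011010100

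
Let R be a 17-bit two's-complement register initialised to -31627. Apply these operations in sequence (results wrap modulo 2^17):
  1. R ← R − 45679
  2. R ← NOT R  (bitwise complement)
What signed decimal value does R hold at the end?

-53767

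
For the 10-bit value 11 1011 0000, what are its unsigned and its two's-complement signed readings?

unsigned = 944, signed = -80

Unsigned: 1110110000 = 944.
Signed: MSB=1 → 944 − 1024 = -80.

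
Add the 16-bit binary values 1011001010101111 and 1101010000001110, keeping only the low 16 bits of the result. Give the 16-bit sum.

1000011010111101

  1011001010101111
+ 1101010000001110
= 1000011010111101  (discard carry-out 1)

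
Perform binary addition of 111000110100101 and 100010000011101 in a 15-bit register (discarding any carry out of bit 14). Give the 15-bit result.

  111000110100101
+ 100010000011101
= 011010111000010  (discard carry-out 1)

011010111000010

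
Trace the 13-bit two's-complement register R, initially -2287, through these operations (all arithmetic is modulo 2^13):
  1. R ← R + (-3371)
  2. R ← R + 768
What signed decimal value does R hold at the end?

Start: R = -2287 = 1011100010001.
R = -2287 + (-3371) = -5658; wraps to 2534 = 0100111100110
R = 2534 + 768 = 3302 = 0110011100110

3302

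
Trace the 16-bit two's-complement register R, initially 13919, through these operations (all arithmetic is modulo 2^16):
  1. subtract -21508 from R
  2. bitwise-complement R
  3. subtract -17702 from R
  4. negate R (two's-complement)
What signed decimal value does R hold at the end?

Start: R = 13919 = 0011011001011111.
R = 13919 − (-21508) = 35427; wraps to -30109 = 1000101001100011
R = NOT 1000101001100011 = 0111010110011100 = 30108
R = 30108 − (-17702) = 47810; wraps to -17726 = 1011101011000010
R = −(-17726) = 17726 = 0100010100111110

17726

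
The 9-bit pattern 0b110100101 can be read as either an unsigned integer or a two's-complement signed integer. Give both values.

unsigned = 421, signed = -91

Unsigned: 110100101 = 421.
Signed: MSB=1 → 421 − 512 = -91.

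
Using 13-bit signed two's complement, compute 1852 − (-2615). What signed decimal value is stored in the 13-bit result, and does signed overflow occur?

-3725; overflow

1852 → 0011100111100
-2615 → 1010111001001
Subtract via negate-and-add: invert 1010111001001 + 1 = 0101000110111 (i.e. 2615).
  0011100111100
+ 0101000110111
= 1000101110011
Result 1000101110011: MSB = 1 → 4467 − 8192 = -3725.
Both addends (after negating the subtrahend) are non-negative but the stored result is negative: signed overflow. The true value 1852 − (-2615) = 4467 lies outside [-4096, 4095].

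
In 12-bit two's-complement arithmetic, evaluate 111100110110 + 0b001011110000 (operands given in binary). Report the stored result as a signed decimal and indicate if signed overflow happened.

111100110110 = -202 (signed)
0b001011110000 → 001011110000 = 752 (signed)
  111100110110
+ 001011110000
= 001000100110  (discard carry-out 1)
Result 001000100110: MSB = 0 → value 550.
Addends have opposite signs, so signed overflow cannot occur.

550; no overflow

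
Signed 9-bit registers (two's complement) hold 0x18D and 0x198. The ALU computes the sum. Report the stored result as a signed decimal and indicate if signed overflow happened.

-219; no overflow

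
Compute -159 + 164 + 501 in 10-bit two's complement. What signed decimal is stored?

506

-159 + 164 = 5 (0000000101)
5 + 501 = 506 (0111111010)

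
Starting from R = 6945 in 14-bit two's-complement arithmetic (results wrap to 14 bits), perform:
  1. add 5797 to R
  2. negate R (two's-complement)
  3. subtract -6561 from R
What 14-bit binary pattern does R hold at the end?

10011111011011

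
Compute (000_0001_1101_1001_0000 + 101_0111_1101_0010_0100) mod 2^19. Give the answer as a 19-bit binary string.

1011001101010110100

  0000001110110010000
+ 1010111110100100100
= 1011001101010110100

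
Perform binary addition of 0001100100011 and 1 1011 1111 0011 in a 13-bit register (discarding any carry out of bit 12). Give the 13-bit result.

  0001100100011
+ 1101111110011
= 1111100010110

1111100010110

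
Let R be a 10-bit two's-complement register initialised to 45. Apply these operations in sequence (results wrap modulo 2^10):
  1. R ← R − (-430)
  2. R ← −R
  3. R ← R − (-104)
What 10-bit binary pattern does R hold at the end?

Start: R = 45 = 0000101101.
R = 45 − (-430) = 475 = 0111011011
R = −(475) = -475 = 1000100101
R = -475 − (-104) = -371 = 1010001101

1010001101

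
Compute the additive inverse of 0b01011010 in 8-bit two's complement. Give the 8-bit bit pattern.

10100110

Invert: 10100101. Add 1: 10100110.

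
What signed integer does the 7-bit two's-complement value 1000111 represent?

-57

MSB is 1, so the value is negative.
Unsigned reading: 71. Subtract 2^7 = 128: 71 − 128 = -57.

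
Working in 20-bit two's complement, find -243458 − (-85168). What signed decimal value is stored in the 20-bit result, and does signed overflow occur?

-243458 → 11000100100011111110
-85168 → 11101011001101010000
Subtract via negate-and-add: invert 11101011001101010000 + 1 = 00010100110010110000 (i.e. 85168).
  11000100100011111110
+ 00010100110010110000
= 11011001010110101110
Result 11011001010110101110: MSB = 1 → 890286 − 1048576 = -158290.
Addends (after negating the subtrahend) have opposite signs, so signed overflow cannot occur.

-158290; no overflow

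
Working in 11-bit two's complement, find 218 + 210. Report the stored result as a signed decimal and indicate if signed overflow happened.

428; no overflow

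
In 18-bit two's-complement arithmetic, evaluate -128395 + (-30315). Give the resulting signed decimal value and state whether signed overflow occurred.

103434; overflow

-128395 → 100000101001110101
-30315 → 111000100110010101
  100000101001110101
+ 111000100110010101
= 011001010000001010  (discard carry-out 1)
Result 011001010000001010: MSB = 0 → value 103434.
Both addends are negative but the stored result is non-negative: signed overflow. The true value -128395 + (-30315) = -158710 lies outside [-131072, 131071].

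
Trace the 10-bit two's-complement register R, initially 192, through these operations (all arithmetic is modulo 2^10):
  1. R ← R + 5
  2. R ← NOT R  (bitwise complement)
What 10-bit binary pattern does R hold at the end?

1100111010

Start: R = 192 = 0011000000.
R = 192 + 5 = 197 = 0011000101
R = NOT 0011000101 = 1100111010 = -198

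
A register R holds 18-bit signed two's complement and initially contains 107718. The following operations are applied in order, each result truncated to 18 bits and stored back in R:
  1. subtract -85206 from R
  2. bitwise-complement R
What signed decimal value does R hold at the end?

69219

Start: R = 107718 = 011010010011000110.
R = 107718 − (-85206) = 192924; wraps to -69220 = 101111000110011100
R = NOT 101111000110011100 = 010000111001100011 = 69219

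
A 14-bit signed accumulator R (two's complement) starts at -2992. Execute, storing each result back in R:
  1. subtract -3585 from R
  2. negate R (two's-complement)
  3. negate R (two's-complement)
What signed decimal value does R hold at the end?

Start: R = -2992 = 11010001010000.
R = -2992 − (-3585) = 593 = 00001001010001
R = −(593) = -593 = 11110110101111
R = −(-593) = 593 = 00001001010001

593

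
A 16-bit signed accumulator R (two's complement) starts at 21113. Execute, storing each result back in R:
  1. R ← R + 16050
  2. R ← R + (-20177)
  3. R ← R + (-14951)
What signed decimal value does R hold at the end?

2035

Start: R = 21113 = 0101001001111001.
R = 21113 + 16050 = 37163; wraps to -28373 = 1001000100101011
R = -28373 + (-20177) = -48550; wraps to 16986 = 0100001001011010
R = 16986 + (-14951) = 2035 = 0000011111110011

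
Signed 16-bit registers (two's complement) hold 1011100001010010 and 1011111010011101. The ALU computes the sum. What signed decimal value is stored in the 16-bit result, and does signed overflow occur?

30447; overflow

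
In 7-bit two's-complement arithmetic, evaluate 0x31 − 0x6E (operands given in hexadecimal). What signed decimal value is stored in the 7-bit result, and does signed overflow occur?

-61; overflow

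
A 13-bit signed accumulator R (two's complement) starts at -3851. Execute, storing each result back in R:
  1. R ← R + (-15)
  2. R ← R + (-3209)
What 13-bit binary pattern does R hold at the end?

Start: R = -3851 = 1000011110101.
R = -3851 + (-15) = -3866 = 1000011100110
R = -3866 + (-3209) = -7075; wraps to 1117 = 0010001011101

0010001011101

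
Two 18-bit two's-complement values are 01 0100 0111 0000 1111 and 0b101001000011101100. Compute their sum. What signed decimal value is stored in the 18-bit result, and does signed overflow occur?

01 0100 0111 0000 1111 → 010100011100001111 = 83727 (signed)
0b101001000011101100 → 101001000011101100 = -93972 (signed)
  010100011100001111
+ 101001000011101100
= 111101011111111011
Result 111101011111111011: MSB = 1 → 251899 − 262144 = -10245.
Addends have opposite signs, so signed overflow cannot occur.

-10245; no overflow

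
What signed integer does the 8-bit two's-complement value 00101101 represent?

45

MSB is 0, so the value is non-negative: 00101101 = 45.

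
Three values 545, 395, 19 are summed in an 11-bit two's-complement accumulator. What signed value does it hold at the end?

545 + 395 = 940 (01110101100)
940 + 19 = 959 (01110111111)

959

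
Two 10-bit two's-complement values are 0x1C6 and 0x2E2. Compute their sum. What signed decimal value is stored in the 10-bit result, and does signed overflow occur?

168; no overflow

0x1C6 = 0111000110 = 454 (signed)
0x2E2 = 1011100010 = -286 (signed)
  0111000110
+ 1011100010
= 0010101000  (discard carry-out 1)
Result 0010101000: MSB = 0 → value 168.
Addends have opposite signs, so signed overflow cannot occur.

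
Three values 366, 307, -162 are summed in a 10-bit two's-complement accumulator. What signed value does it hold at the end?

366 + 307 = 673 → wraps to -351 (1010100001)
-351 + (-162) = -513 → wraps to 511 (0111111111)

511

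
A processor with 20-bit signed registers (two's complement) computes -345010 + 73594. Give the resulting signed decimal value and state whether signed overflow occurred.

-271416; no overflow

-345010 → 10101011110001001110
73594 → 00010001111101111010
  10101011110001001110
+ 00010001111101111010
= 10111101101111001000
Result 10111101101111001000: MSB = 1 → 777160 − 1048576 = -271416.
Addends have opposite signs, so signed overflow cannot occur.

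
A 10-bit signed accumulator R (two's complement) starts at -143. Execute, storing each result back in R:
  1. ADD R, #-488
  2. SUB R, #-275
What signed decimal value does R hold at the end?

-356

Start: R = -143 = 1101110001.
R = -143 + (-488) = -631; wraps to 393 = 0110001001
R = 393 − (-275) = 668; wraps to -356 = 1010011100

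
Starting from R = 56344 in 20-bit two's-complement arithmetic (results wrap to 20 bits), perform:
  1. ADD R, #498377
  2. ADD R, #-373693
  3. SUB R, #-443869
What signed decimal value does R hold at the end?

Start: R = 56344 = 00001101110000011000.
R = 56344 + 498377 = 554721; wraps to -493855 = 10000111011011100001
R = -493855 + (-373693) = -867548; wraps to 181028 = 00101100001100100100
R = 181028 − (-443869) = 624897; wraps to -423679 = 10011000100100000001

-423679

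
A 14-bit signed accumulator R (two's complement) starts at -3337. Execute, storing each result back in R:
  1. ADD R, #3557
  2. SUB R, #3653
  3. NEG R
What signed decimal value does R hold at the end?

3433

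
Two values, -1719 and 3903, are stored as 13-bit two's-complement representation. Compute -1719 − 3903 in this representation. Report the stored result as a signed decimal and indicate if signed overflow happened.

-1719 → 1100101001001
3903 → 0111100111111
Subtract via negate-and-add: invert 0111100111111 + 1 = 1000011000001 (i.e. -3903).
  1100101001001
+ 1000011000001
= 0101000001010  (discard carry-out 1)
Result 0101000001010: MSB = 0 → value 2570.
Both addends (after negating the subtrahend) are negative but the stored result is non-negative: signed overflow. The true value -1719 − 3903 = -5622 lies outside [-4096, 4095].

2570; overflow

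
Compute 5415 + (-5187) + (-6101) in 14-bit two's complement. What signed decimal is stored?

-5873

5415 + (-5187) = 228 (00000011100100)
228 + (-6101) = -5873 (10100100001111)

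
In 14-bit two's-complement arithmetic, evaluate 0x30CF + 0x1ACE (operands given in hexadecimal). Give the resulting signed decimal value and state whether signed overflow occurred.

2973; no overflow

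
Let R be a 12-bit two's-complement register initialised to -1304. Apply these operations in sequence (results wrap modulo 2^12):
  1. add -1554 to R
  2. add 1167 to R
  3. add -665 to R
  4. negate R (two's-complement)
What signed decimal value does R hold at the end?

Start: R = -1304 = 101011101000.
R = -1304 + (-1554) = -2858; wraps to 1238 = 010011010110
R = 1238 + 1167 = 2405; wraps to -1691 = 100101100101
R = -1691 + (-665) = -2356; wraps to 1740 = 011011001100
R = −(1740) = -1740 = 100100110100

-1740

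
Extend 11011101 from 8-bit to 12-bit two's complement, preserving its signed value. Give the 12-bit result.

MSB of 11011101 is 1; replicate it into the new high bits.
1111|11011101 → 111111011101 (still -35).

111111011101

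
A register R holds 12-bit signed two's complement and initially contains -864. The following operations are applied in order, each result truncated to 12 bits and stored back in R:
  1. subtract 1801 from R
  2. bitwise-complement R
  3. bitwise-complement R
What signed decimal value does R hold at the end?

1431

Start: R = -864 = 110010100000.
R = -864 − 1801 = -2665; wraps to 1431 = 010110010111
R = NOT 010110010111 = 101001101000 = -1432
R = NOT 101001101000 = 010110010111 = 1431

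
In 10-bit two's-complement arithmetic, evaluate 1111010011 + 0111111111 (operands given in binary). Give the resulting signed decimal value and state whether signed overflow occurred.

466; no overflow

1111010011 = -45 (signed)
0111111111 = 511 (signed)
  1111010011
+ 0111111111
= 0111010010  (discard carry-out 1)
Result 0111010010: MSB = 0 → value 466.
Addends have opposite signs, so signed overflow cannot occur.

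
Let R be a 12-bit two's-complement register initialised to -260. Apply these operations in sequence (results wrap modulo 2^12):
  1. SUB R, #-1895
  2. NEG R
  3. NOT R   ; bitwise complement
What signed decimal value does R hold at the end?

1634

Start: R = -260 = 111011111100.
R = -260 − (-1895) = 1635 = 011001100011
R = −(1635) = -1635 = 100110011101
R = NOT 100110011101 = 011001100010 = 1634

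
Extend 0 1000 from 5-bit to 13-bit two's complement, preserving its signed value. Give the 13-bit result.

MSB of 01000 is 0; replicate it into the new high bits.
00000000|01000 → 0000000001000 (still 8).

0000000001000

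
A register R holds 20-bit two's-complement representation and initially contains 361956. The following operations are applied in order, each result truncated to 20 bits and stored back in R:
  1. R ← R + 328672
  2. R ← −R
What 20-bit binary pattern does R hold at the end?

01010111011000111100

Start: R = 361956 = 01011000010111100100.
R = 361956 + 328672 = 690628; wraps to -357948 = 10101000100111000100
R = −(-357948) = 357948 = 01010111011000111100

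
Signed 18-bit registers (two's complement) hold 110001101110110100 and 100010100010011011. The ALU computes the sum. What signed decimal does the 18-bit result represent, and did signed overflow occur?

110001101110110100 = -58444 (signed)
100010100010011011 = -120677 (signed)
  110001101110110100
+ 100010100010011011
= 010100010001001111  (discard carry-out 1)
Result 010100010001001111: MSB = 0 → value 83023.
Both addends are negative but the stored result is non-negative: signed overflow. The true value -58444 + (-120677) = -179121 lies outside [-131072, 131071].

83023; overflow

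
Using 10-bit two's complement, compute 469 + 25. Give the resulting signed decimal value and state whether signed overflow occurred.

494; no overflow

469 → 0111010101
25 → 0000011001
  0111010101
+ 0000011001
= 0111101110
Result 0111101110: MSB = 0 → value 494.
Both addends are non-negative and so is the stored result: no signed overflow.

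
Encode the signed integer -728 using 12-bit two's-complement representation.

|-728| = 728 = 001011011000 in 12 bits.
Invert the bits: 110100100111. Add 1: 110100101000.

110100101000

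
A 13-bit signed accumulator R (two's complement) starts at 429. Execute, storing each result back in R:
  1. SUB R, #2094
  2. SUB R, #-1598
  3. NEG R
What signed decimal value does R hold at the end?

Start: R = 429 = 0000110101101.
R = 429 − 2094 = -1665 = 1100101111111
R = -1665 − (-1598) = -67 = 1111110111101
R = −(-67) = 67 = 0000001000011

67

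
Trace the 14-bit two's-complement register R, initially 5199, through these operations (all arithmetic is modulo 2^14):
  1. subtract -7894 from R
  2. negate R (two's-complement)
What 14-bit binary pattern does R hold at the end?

Start: R = 5199 = 01010001001111.
R = 5199 − (-7894) = 13093; wraps to -3291 = 11001100100101
R = −(-3291) = 3291 = 00110011011011

00110011011011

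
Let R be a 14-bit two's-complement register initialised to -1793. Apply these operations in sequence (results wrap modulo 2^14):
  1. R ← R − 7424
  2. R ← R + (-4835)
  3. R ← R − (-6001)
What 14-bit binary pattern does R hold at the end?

Start: R = -1793 = 11100011111111.
R = -1793 − 7424 = -9217; wraps to 7167 = 01101111111111
R = 7167 + (-4835) = 2332 = 00100100011100
R = 2332 − (-6001) = 8333; wraps to -8051 = 10000010001101

10000010001101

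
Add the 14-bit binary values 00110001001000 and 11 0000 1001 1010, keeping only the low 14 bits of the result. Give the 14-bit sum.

11110011100010

  00110001001000
+ 11000010011010
= 11110011100010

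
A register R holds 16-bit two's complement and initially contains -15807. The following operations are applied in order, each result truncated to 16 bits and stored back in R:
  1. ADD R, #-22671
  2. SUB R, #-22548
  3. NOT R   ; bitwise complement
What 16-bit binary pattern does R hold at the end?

0011111000111001

Start: R = -15807 = 1100001001000001.
R = -15807 + (-22671) = -38478; wraps to 27058 = 0110100110110010
R = 27058 − (-22548) = 49606; wraps to -15930 = 1100000111000110
R = NOT 1100000111000110 = 0011111000111001 = 15929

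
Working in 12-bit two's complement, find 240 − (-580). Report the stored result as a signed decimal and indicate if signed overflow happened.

820; no overflow

240 → 000011110000
-580 → 110110111100
Subtract via negate-and-add: invert 110110111100 + 1 = 001001000100 (i.e. 580).
  000011110000
+ 001001000100
= 001100110100
Result 001100110100: MSB = 0 → value 820.
Both addends (after negating the subtrahend) are non-negative and so is the stored result: no signed overflow.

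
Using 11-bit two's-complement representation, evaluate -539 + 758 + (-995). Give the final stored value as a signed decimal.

-776

-539 + 758 = 219 (00011011011)
219 + (-995) = -776 (10011111000)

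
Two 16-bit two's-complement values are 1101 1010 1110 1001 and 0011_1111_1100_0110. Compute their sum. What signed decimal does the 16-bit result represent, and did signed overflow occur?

6831; no overflow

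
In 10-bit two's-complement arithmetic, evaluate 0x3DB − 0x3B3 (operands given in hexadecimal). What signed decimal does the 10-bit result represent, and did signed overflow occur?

0x3DB = 1111011011 = -37 (signed)
0x3B3 = 1110110011 = -77 (signed)
Subtract via negate-and-add: invert 1110110011 + 1 = 0001001101 (i.e. 77).
  1111011011
+ 0001001101
= 0000101000  (discard carry-out 1)
Result 0000101000: MSB = 0 → value 40.
Addends (after negating the subtrahend) have opposite signs, so signed overflow cannot occur.

40; no overflow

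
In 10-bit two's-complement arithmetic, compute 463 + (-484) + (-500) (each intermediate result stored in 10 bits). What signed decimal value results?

503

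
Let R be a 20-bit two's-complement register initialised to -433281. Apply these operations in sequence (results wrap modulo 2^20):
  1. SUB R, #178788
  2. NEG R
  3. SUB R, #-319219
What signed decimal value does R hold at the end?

-117288

Start: R = -433281 = 10010110001101111111.
R = -433281 − 178788 = -612069; wraps to 436507 = 01101010100100011011
R = −(436507) = -436507 = 10010101011011100101
R = -436507 − (-319219) = -117288 = 11100011010111011000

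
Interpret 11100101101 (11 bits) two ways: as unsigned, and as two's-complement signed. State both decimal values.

unsigned = 1837, signed = -211

Unsigned: 11100101101 = 1837.
Signed: MSB=1 → 1837 − 2048 = -211.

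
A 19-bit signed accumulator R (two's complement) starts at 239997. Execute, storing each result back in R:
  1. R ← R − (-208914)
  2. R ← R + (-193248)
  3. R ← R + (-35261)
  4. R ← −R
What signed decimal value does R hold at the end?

-220402

Start: R = 239997 = 0111010100101111101.
R = 239997 − (-208914) = 448911; wraps to -75377 = 1101101100110001111
R = -75377 + (-193248) = -268625; wraps to 255663 = 0111110011010101111
R = 255663 + (-35261) = 220402 = 0110101110011110010
R = −(220402) = -220402 = 1001010001100001110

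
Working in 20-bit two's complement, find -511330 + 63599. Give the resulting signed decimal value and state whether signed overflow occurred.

-511330 → 10000011001010011110
63599 → 00001111100001101111
  10000011001010011110
+ 00001111100001101111
= 10010010101100001101
Result 10010010101100001101: MSB = 1 → 600845 − 1048576 = -447731.
Addends have opposite signs, so signed overflow cannot occur.

-447731; no overflow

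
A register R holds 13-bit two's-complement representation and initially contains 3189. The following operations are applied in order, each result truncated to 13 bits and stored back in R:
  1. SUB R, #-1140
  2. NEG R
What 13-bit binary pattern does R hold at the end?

Start: R = 3189 = 0110001110101.
R = 3189 − (-1140) = 4329; wraps to -3863 = 1000011101001
R = −(-3863) = 3863 = 0111100010111

0111100010111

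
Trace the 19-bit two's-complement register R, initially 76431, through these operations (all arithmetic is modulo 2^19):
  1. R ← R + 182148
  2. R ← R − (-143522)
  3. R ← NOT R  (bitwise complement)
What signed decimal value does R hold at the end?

122186

Start: R = 76431 = 0010010101010001111.
R = 76431 + 182148 = 258579 = 0111111001000010011
R = 258579 − (-143522) = 402101; wraps to -122187 = 1100010001010110101
R = NOT 1100010001010110101 = 0011101110101001010 = 122186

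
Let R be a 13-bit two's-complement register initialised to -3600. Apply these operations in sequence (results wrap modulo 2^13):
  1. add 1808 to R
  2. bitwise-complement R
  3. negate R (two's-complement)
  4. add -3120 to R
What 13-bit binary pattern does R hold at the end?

0110011010001

Start: R = -3600 = 1000111110000.
R = -3600 + 1808 = -1792 = 1100100000000
R = NOT 1100100000000 = 0011011111111 = 1791
R = −(1791) = -1791 = 1100100000001
R = -1791 + (-3120) = -4911; wraps to 3281 = 0110011010001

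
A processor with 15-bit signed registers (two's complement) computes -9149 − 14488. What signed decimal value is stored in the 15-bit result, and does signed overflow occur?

-9149 → 101110001000011
14488 → 011100010011000
Subtract via negate-and-add: invert 011100010011000 + 1 = 100011101101000 (i.e. -14488).
  101110001000011
+ 100011101101000
= 010001110101011  (discard carry-out 1)
Result 010001110101011: MSB = 0 → value 9131.
Both addends (after negating the subtrahend) are negative but the stored result is non-negative: signed overflow. The true value -9149 − 14488 = -23637 lies outside [-16384, 16383].

9131; overflow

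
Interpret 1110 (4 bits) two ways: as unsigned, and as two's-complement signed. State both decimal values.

Unsigned: 1110 = 14.
Signed: MSB=1 → 14 − 16 = -2.

unsigned = 14, signed = -2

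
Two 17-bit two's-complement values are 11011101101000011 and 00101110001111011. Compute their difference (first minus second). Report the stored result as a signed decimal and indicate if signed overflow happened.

-41272; no overflow

11011101101000011 = -17597 (signed)
00101110001111011 = 23675 (signed)
Subtract via negate-and-add: invert 00101110001111011 + 1 = 11010001110000101 (i.e. -23675).
  11011101101000011
+ 11010001110000101
= 10101111011001000  (discard carry-out 1)
Result 10101111011001000: MSB = 1 → 89800 − 131072 = -41272.
Both addends (after negating the subtrahend) are negative and so is the stored result: no signed overflow.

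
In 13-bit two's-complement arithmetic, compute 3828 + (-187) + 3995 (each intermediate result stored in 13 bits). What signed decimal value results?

-556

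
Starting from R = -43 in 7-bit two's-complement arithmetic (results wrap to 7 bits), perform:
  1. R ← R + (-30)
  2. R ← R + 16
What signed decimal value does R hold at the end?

-57

Start: R = -43 = 1010101.
R = -43 + (-30) = -73; wraps to 55 = 0110111
R = 55 + 16 = 71; wraps to -57 = 1000111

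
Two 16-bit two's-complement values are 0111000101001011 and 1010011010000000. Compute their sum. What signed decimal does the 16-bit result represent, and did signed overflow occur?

0111000101001011 = 29003 (signed)
1010011010000000 = -22912 (signed)
  0111000101001011
+ 1010011010000000
= 0001011111001011  (discard carry-out 1)
Result 0001011111001011: MSB = 0 → value 6091.
Addends have opposite signs, so signed overflow cannot occur.

6091; no overflow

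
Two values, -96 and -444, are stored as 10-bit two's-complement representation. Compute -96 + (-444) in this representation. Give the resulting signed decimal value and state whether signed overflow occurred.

484; overflow

-96 → 1110100000
-444 → 1001000100
  1110100000
+ 1001000100
= 0111100100  (discard carry-out 1)
Result 0111100100: MSB = 0 → value 484.
Both addends are negative but the stored result is non-negative: signed overflow. The true value -96 + (-444) = -540 lies outside [-512, 511].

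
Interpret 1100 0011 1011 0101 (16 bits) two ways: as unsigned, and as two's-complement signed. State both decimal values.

Unsigned: 1100001110110101 = 50101.
Signed: MSB=1 → 50101 − 65536 = -15435.

unsigned = 50101, signed = -15435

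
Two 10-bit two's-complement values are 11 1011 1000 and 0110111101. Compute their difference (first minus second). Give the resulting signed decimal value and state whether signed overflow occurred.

507; overflow

11 1011 1000 → 1110111000 = -72 (signed)
0110111101 = 445 (signed)
Subtract via negate-and-add: invert 0110111101 + 1 = 1001000011 (i.e. -445).
  1110111000
+ 1001000011
= 0111111011  (discard carry-out 1)
Result 0111111011: MSB = 0 → value 507.
Both addends (after negating the subtrahend) are negative but the stored result is non-negative: signed overflow. The true value -72 − 445 = -517 lies outside [-512, 511].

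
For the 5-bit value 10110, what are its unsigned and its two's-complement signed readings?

unsigned = 22, signed = -10

Unsigned: 10110 = 22.
Signed: MSB=1 → 22 − 32 = -10.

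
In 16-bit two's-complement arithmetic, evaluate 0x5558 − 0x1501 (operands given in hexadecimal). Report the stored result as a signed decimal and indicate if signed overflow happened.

0x5558 = 0101010101011000 = 21848 (signed)
0x1501 = 0001010100000001 = 5377 (signed)
Subtract via negate-and-add: invert 0001010100000001 + 1 = 1110101011111111 (i.e. -5377).
  0101010101011000
+ 1110101011111111
= 0100000001010111  (discard carry-out 1)
Result 0100000001010111: MSB = 0 → value 16471.
Addends (after negating the subtrahend) have opposite signs, so signed overflow cannot occur.

16471; no overflow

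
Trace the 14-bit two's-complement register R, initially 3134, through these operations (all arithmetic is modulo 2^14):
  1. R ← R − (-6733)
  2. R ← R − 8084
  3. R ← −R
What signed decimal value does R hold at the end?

Start: R = 3134 = 00110000111110.
R = 3134 − (-6733) = 9867; wraps to -6517 = 10011010001011
R = -6517 − 8084 = -14601; wraps to 1783 = 00011011110111
R = −(1783) = -1783 = 11100100001001

-1783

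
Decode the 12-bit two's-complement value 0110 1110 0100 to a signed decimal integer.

MSB is 0, so the value is non-negative: 011011100100 = 1764.

1764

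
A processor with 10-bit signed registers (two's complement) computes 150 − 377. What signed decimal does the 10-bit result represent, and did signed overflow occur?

150 → 0010010110
377 → 0101111001
Subtract via negate-and-add: invert 0101111001 + 1 = 1010000111 (i.e. -377).
  0010010110
+ 1010000111
= 1100011101
Result 1100011101: MSB = 1 → 797 − 1024 = -227.
Addends (after negating the subtrahend) have opposite signs, so signed overflow cannot occur.

-227; no overflow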